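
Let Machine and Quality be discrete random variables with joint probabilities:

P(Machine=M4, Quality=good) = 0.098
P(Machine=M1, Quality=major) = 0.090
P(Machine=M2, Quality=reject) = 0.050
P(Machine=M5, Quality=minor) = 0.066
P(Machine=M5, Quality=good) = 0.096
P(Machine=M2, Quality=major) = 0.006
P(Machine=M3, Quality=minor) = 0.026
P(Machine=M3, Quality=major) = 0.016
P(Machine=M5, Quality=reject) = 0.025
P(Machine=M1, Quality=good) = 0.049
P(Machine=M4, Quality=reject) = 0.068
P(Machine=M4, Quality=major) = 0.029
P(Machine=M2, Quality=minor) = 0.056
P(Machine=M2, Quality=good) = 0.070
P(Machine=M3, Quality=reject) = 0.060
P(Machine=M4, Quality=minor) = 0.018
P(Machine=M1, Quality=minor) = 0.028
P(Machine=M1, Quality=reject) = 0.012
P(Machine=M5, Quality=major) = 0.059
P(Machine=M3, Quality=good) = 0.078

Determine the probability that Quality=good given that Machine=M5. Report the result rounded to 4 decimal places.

P(Machine=M5) = 0.096 + 0.066 + 0.059 + 0.025 = 0.246.
P(Quality=good | Machine=M5) = 0.096/0.246 = 0.3902.

0.3902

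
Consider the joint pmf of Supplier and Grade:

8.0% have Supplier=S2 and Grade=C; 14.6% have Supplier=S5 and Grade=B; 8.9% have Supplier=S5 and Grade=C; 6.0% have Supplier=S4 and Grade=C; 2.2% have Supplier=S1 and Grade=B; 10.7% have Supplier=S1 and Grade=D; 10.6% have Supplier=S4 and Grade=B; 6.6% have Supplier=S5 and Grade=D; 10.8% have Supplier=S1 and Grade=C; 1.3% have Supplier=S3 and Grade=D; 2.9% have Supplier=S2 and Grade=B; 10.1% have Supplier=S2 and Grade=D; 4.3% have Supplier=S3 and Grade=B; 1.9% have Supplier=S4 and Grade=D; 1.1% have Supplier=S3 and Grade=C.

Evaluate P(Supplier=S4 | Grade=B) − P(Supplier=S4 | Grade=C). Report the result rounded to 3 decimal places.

0.134

P(Grade=B) = 0.022 + 0.029 + 0.043 + 0.106 + 0.146 = 0.346; P(Supplier=S4 | Grade=B) = 0.106/0.346 = 0.3064.
P(Grade=C) = 0.108 + 0.080 + 0.011 + 0.060 + 0.089 = 0.348; P(Supplier=S4 | Grade=C) = 0.060/0.348 = 0.1724.
Difference = 0.134.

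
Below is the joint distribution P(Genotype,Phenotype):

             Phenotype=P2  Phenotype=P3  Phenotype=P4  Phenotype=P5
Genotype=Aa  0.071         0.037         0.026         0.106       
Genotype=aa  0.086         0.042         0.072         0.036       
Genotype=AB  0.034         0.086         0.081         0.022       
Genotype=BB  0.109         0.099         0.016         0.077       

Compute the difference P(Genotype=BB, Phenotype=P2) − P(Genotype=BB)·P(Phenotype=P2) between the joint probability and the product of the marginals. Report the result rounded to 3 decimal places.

0.019

P(Genotype=BB) = 0.109 + 0.099 + 0.016 + 0.077 = 0.301.
P(Phenotype=P2) = 0.071 + 0.086 + 0.034 + 0.109 = 0.300.
P(Genotype=BB, Phenotype=P2) − P(Genotype=BB)P(Phenotype=P2) = 0.109 − 0.301×0.300 = 0.019.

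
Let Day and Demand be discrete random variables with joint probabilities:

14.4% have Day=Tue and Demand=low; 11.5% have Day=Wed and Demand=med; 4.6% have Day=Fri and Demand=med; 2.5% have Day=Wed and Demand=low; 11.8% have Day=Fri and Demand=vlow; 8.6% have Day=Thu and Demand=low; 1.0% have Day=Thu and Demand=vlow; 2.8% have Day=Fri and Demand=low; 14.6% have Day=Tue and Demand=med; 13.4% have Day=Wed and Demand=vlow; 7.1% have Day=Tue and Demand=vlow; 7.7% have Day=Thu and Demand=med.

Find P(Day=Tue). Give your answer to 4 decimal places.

P(Day=Tue) = 0.071 + 0.144 + 0.146 = 0.361.

0.3610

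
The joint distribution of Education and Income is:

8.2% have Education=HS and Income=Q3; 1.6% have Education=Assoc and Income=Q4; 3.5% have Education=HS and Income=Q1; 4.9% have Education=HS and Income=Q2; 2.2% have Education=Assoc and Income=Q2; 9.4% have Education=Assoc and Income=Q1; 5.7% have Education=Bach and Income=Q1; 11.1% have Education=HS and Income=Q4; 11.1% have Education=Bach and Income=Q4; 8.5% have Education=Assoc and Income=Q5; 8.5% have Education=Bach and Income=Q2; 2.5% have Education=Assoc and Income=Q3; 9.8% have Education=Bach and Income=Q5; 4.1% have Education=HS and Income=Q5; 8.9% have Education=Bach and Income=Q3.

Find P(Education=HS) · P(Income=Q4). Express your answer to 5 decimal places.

0.07568

P(Education=HS) = 0.035 + 0.049 + 0.082 + 0.111 + 0.041 = 0.318.
P(Income=Q4) = 0.111 + 0.016 + 0.111 = 0.238.
Product: 0.318 × 0.238 = 0.07568.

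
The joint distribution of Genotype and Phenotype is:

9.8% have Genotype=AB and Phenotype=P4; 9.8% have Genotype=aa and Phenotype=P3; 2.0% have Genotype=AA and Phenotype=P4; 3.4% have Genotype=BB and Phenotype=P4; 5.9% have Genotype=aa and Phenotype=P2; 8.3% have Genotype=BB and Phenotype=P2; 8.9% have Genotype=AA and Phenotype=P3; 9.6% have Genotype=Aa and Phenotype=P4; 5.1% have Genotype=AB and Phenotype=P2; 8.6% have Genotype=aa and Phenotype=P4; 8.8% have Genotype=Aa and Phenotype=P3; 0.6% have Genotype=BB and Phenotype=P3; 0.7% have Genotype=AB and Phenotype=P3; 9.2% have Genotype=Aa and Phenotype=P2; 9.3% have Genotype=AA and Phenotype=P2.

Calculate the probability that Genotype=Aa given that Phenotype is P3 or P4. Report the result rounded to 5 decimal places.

P(Phenotype=P3) = 0.089 + 0.088 + 0.098 + 0.007 + 0.006 = 0.288.
P(Phenotype=P4) = 0.020 + 0.096 + 0.086 + 0.098 + 0.034 = 0.334.
P(Phenotype ∈ {P3, P4}) = 0.288 + 0.334 = 0.622; P(Genotype=Aa, Phenotype ∈ {P3, P4}) = 0.088 + 0.096 = 0.184.
P(Genotype=Aa | Phenotype ∈ {P3, P4}) = 0.184/0.622 = 0.29582.

0.29582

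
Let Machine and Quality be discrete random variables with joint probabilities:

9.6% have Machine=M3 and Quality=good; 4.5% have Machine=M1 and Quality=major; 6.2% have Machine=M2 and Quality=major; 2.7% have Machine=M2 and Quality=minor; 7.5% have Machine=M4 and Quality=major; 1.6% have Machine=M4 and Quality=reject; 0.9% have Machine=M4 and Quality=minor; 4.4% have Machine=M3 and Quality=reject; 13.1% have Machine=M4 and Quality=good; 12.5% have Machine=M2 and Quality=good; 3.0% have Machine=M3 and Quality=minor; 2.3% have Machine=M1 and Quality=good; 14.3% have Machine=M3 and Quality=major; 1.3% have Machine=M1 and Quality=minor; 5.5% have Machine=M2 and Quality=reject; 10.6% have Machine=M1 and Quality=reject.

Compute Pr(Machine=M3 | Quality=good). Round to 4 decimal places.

P(Quality=good) = 0.023 + 0.125 + 0.096 + 0.131 = 0.375.
P(Machine=M3 | Quality=good) = 0.096/0.375 = 0.2560.

0.2560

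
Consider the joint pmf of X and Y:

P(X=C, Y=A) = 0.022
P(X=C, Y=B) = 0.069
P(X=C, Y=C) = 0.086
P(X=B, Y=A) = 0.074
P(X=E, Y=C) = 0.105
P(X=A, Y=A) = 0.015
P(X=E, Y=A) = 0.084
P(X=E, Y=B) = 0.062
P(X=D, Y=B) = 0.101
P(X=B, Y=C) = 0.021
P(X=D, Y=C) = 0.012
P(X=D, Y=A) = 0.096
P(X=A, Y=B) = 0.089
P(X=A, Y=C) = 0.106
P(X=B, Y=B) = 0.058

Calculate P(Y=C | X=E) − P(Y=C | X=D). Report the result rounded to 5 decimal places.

0.36091

P(X=E) = 0.084 + 0.062 + 0.105 = 0.251; P(Y=C | X=E) = 0.105/0.251 = 0.418327.
P(X=D) = 0.096 + 0.101 + 0.012 = 0.209; P(Y=C | X=D) = 0.012/0.209 = 0.057416.
Difference = 0.36091.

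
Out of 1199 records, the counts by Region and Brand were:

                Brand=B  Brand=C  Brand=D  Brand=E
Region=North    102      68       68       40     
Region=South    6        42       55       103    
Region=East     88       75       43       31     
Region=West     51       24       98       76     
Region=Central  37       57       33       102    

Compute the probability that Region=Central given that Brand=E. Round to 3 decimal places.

Total with Brand=E: 40 + 103 + 31 + 76 + 102 = 352.
P(Region=Central | Brand=E) = 102/352 = 0.290.

0.290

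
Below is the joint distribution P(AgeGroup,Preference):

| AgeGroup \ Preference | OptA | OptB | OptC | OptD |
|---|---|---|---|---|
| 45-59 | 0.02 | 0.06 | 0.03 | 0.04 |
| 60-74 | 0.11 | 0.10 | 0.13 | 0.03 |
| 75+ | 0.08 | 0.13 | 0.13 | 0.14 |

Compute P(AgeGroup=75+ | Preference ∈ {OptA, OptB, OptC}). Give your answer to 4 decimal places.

0.4304

P(Preference=OptA) = 0.02 + 0.11 + 0.08 = 0.21.
P(Preference=OptB) = 0.06 + 0.10 + 0.13 = 0.29.
P(Preference=OptC) = 0.03 + 0.13 + 0.13 = 0.29.
P(Preference ∈ {OptA, OptB, OptC}) = 0.21 + 0.29 + 0.29 = 0.79; P(AgeGroup=75+, Preference ∈ {OptA, OptB, OptC}) = 0.08 + 0.13 + 0.13 = 0.34.
P(AgeGroup=75+ | Preference ∈ {OptA, OptB, OptC}) = 0.34/0.79 = 0.4304.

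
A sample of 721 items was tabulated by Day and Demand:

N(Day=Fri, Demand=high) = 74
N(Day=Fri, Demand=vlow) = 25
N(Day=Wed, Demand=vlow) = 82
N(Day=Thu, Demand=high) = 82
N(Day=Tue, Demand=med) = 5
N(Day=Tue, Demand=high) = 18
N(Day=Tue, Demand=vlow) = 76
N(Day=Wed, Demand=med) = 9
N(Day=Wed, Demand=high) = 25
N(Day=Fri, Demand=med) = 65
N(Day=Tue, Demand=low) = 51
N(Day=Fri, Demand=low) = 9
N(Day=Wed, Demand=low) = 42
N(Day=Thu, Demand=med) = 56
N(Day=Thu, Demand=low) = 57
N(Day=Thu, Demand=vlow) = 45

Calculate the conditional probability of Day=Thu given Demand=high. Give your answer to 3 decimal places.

Total with Demand=high: 18 + 25 + 82 + 74 = 199.
P(Day=Thu | Demand=high) = 82/199 = 0.412.

0.412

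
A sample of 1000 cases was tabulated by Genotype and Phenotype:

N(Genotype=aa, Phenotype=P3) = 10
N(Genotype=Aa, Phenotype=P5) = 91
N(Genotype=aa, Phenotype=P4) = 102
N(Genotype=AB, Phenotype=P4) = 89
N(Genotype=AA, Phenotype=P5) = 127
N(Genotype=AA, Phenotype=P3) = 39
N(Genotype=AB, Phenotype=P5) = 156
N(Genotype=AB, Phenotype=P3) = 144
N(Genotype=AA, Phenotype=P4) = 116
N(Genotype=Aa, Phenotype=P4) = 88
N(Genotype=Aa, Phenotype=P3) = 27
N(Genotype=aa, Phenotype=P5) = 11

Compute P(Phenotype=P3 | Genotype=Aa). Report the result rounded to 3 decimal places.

0.131

Total with Genotype=Aa: 27 + 88 + 91 = 206.
P(Phenotype=P3 | Genotype=Aa) = 27/206 = 0.131.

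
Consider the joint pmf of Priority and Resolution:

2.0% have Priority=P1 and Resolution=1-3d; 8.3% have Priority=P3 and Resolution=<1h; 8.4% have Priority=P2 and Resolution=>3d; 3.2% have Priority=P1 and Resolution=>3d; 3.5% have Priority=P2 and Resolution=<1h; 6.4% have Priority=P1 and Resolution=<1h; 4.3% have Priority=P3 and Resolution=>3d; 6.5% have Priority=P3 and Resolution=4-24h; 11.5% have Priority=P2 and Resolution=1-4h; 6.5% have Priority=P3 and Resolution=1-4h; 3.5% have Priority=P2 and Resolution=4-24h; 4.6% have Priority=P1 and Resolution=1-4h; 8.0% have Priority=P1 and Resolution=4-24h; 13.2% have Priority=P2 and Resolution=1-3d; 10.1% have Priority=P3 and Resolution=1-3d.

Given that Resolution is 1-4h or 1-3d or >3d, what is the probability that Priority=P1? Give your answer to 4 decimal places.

0.1536

P(Resolution=1-4h) = 0.046 + 0.115 + 0.065 = 0.226.
P(Resolution=1-3d) = 0.020 + 0.132 + 0.101 = 0.253.
P(Resolution=>3d) = 0.032 + 0.084 + 0.043 = 0.159.
P(Resolution ∈ {1-4h, 1-3d, >3d}) = 0.226 + 0.253 + 0.159 = 0.638; P(Priority=P1, Resolution ∈ {1-4h, 1-3d, >3d}) = 0.046 + 0.020 + 0.032 = 0.098.
P(Priority=P1 | Resolution ∈ {1-4h, 1-3d, >3d}) = 0.098/0.638 = 0.1536.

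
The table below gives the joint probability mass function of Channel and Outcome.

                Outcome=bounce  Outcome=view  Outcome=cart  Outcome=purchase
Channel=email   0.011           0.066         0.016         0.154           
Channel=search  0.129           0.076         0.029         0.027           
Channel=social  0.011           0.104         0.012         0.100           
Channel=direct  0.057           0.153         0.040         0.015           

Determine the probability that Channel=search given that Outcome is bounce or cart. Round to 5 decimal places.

P(Outcome=bounce) = 0.011 + 0.129 + 0.011 + 0.057 = 0.208.
P(Outcome=cart) = 0.016 + 0.029 + 0.012 + 0.040 = 0.097.
P(Outcome ∈ {bounce, cart}) = 0.208 + 0.097 = 0.305; P(Channel=search, Outcome ∈ {bounce, cart}) = 0.129 + 0.029 = 0.158.
P(Channel=search | Outcome ∈ {bounce, cart}) = 0.158/0.305 = 0.51803.

0.51803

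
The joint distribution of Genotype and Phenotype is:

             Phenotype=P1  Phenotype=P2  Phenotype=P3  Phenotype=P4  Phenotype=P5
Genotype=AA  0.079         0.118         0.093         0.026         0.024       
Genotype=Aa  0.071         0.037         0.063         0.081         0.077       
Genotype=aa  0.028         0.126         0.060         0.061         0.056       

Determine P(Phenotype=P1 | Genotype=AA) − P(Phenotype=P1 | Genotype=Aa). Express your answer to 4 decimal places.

0.0165

P(Genotype=AA) = 0.079 + 0.118 + 0.093 + 0.026 + 0.024 = 0.340; P(Phenotype=P1 | Genotype=AA) = 0.079/0.340 = 0.23235.
P(Genotype=Aa) = 0.071 + 0.037 + 0.063 + 0.081 + 0.077 = 0.329; P(Phenotype=P1 | Genotype=Aa) = 0.071/0.329 = 0.21581.
Difference = 0.0165.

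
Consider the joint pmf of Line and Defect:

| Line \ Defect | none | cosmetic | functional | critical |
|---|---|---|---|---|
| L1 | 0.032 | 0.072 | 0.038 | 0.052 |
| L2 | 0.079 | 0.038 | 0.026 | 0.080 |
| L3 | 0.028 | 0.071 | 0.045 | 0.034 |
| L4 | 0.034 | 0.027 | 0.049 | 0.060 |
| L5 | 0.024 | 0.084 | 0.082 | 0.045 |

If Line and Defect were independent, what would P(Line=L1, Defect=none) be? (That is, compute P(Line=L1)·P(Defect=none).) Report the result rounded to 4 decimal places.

0.0382

P(Line=L1) = 0.032 + 0.072 + 0.038 + 0.052 = 0.194.
P(Defect=none) = 0.032 + 0.079 + 0.028 + 0.034 + 0.024 = 0.197.
Product: 0.194 × 0.197 = 0.0382.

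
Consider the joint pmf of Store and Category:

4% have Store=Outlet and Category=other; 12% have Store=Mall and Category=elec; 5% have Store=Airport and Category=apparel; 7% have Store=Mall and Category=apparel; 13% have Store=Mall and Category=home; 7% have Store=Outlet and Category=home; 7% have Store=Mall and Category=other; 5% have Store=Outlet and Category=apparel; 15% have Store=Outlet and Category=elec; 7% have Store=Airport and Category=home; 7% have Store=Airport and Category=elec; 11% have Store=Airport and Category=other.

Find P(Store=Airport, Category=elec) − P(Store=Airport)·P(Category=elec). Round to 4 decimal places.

-0.0320

P(Store=Airport) = 0.05 + 0.07 + 0.07 + 0.11 = 0.30.
P(Category=elec) = 0.12 + 0.07 + 0.15 = 0.34.
P(Store=Airport, Category=elec) − P(Store=Airport)P(Category=elec) = 0.07 − 0.30×0.34 = -0.0320.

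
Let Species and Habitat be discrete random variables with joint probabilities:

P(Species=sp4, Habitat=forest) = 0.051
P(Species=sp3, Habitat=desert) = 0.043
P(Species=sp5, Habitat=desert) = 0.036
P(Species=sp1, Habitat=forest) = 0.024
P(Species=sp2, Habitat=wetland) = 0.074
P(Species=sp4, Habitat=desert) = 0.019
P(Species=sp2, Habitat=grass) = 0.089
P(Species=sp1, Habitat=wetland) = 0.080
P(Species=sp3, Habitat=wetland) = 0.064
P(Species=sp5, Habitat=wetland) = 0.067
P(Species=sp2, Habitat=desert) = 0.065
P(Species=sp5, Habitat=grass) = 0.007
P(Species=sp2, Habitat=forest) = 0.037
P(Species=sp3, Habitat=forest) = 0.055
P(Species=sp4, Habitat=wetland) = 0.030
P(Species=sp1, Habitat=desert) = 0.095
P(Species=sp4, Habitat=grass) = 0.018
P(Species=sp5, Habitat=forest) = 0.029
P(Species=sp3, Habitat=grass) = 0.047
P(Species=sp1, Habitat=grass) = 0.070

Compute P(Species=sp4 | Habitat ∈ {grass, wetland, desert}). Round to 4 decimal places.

0.0833

P(Habitat=grass) = 0.070 + 0.089 + 0.047 + 0.018 + 0.007 = 0.231.
P(Habitat=wetland) = 0.080 + 0.074 + 0.064 + 0.030 + 0.067 = 0.315.
P(Habitat=desert) = 0.095 + 0.065 + 0.043 + 0.019 + 0.036 = 0.258.
P(Habitat ∈ {grass, wetland, desert}) = 0.231 + 0.315 + 0.258 = 0.804; P(Species=sp4, Habitat ∈ {grass, wetland, desert}) = 0.018 + 0.030 + 0.019 = 0.067.
P(Species=sp4 | Habitat ∈ {grass, wetland, desert}) = 0.067/0.804 = 0.0833.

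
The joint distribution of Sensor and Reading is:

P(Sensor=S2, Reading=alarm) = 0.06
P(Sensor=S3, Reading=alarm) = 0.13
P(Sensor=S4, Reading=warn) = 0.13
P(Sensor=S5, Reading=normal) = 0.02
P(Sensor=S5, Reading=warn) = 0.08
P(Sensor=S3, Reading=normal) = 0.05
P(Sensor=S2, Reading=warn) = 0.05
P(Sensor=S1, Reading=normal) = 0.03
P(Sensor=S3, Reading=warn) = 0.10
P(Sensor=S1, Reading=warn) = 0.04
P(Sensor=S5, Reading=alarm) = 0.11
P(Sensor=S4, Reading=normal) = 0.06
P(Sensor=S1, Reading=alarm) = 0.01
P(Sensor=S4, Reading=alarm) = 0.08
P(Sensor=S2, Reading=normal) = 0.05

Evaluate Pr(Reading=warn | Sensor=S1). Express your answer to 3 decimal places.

0.500

P(Sensor=S1) = 0.03 + 0.04 + 0.01 = 0.08.
P(Reading=warn | Sensor=S1) = 0.04/0.08 = 0.500.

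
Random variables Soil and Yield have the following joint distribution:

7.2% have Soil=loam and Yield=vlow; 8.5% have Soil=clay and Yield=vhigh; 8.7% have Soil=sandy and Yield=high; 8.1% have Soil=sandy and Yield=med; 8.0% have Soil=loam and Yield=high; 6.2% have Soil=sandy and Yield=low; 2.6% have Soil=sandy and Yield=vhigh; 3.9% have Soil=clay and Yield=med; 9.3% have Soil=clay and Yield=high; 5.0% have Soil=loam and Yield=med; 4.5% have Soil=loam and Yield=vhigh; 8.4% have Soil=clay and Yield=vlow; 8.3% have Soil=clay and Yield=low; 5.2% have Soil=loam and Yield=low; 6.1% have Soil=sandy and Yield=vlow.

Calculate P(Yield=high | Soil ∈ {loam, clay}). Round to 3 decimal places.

0.253

P(Soil=loam) = 0.072 + 0.052 + 0.050 + 0.080 + 0.045 = 0.299.
P(Soil=clay) = 0.084 + 0.083 + 0.039 + 0.093 + 0.085 = 0.384.
P(Soil ∈ {loam, clay}) = 0.299 + 0.384 = 0.683; P(Yield=high, Soil ∈ {loam, clay}) = 0.080 + 0.093 = 0.173.
P(Yield=high | Soil ∈ {loam, clay}) = 0.173/0.683 = 0.253.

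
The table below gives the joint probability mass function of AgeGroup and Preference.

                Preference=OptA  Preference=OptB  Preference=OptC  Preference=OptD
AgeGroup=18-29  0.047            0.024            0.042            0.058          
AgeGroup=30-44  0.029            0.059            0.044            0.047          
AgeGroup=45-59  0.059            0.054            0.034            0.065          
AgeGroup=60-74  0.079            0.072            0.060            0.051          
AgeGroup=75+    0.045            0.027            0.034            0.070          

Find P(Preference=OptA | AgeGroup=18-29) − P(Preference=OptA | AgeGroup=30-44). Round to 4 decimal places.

0.1128

P(AgeGroup=18-29) = 0.047 + 0.024 + 0.042 + 0.058 = 0.171; P(Preference=OptA | AgeGroup=18-29) = 0.047/0.171 = 0.27485.
P(AgeGroup=30-44) = 0.029 + 0.059 + 0.044 + 0.047 = 0.179; P(Preference=OptA | AgeGroup=30-44) = 0.029/0.179 = 0.16201.
Difference = 0.1128.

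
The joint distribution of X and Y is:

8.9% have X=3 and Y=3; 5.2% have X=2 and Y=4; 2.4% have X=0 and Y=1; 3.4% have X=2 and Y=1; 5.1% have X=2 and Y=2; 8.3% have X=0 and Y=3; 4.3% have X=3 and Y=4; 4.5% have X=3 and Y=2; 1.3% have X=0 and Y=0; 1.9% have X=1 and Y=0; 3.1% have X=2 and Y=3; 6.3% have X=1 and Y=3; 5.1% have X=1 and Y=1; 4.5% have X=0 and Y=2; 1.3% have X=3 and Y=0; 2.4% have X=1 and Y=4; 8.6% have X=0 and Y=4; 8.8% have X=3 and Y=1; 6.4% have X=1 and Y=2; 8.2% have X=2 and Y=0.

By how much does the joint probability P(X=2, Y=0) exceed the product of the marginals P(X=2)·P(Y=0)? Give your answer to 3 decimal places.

P(X=2) = 0.082 + 0.034 + 0.051 + 0.031 + 0.052 = 0.250.
P(Y=0) = 0.013 + 0.019 + 0.082 + 0.013 = 0.127.
P(X=2, Y=0) − P(X=2)P(Y=0) = 0.082 − 0.250×0.127 = 0.050.

0.050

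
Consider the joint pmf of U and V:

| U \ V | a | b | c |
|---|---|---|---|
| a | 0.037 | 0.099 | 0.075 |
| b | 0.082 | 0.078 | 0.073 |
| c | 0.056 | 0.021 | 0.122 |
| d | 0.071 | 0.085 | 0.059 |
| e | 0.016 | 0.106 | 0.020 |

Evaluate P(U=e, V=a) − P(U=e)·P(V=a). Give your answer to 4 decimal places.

-0.0212

P(U=e) = 0.016 + 0.106 + 0.020 = 0.142.
P(V=a) = 0.037 + 0.082 + 0.056 + 0.071 + 0.016 = 0.262.
P(U=e, V=a) − P(U=e)P(V=a) = 0.016 − 0.142×0.262 = -0.0212.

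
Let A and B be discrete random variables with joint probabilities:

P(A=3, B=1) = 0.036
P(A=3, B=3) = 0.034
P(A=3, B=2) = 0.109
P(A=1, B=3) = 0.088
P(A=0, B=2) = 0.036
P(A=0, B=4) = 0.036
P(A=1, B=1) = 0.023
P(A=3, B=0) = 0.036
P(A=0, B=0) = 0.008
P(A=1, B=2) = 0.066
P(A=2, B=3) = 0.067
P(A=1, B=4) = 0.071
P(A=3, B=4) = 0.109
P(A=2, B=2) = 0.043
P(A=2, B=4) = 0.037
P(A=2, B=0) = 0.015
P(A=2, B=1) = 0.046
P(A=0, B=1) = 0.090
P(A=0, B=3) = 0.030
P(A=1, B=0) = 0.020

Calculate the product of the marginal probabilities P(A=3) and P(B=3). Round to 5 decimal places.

P(A=3) = 0.036 + 0.036 + 0.109 + 0.034 + 0.109 = 0.324.
P(B=3) = 0.030 + 0.088 + 0.067 + 0.034 = 0.219.
Product: 0.324 × 0.219 = 0.07096.

0.07096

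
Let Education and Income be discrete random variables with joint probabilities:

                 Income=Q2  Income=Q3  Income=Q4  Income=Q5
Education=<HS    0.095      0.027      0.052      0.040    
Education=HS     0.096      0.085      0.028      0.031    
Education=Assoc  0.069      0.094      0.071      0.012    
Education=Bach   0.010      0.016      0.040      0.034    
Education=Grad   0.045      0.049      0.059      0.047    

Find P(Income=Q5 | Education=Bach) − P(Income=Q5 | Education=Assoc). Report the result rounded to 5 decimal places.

P(Education=Bach) = 0.010 + 0.016 + 0.040 + 0.034 = 0.100; P(Income=Q5 | Education=Bach) = 0.034/0.100 = 0.340000.
P(Education=Assoc) = 0.069 + 0.094 + 0.071 + 0.012 = 0.246; P(Income=Q5 | Education=Assoc) = 0.012/0.246 = 0.048780.
Difference = 0.29122.

0.29122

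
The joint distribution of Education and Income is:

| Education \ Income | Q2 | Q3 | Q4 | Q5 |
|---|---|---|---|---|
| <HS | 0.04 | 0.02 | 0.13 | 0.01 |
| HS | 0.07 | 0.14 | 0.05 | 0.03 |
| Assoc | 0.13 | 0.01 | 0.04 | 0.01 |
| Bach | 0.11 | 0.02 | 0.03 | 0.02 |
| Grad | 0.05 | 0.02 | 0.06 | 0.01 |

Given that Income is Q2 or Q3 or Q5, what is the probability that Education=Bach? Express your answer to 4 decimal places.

0.2174

P(Income=Q2) = 0.04 + 0.07 + 0.13 + 0.11 + 0.05 = 0.40.
P(Income=Q3) = 0.02 + 0.14 + 0.01 + 0.02 + 0.02 = 0.21.
P(Income=Q5) = 0.01 + 0.03 + 0.01 + 0.02 + 0.01 = 0.08.
P(Income ∈ {Q2, Q3, Q5}) = 0.40 + 0.21 + 0.08 = 0.69; P(Education=Bach, Income ∈ {Q2, Q3, Q5}) = 0.11 + 0.02 + 0.02 = 0.15.
P(Education=Bach | Income ∈ {Q2, Q3, Q5}) = 0.15/0.69 = 0.2174.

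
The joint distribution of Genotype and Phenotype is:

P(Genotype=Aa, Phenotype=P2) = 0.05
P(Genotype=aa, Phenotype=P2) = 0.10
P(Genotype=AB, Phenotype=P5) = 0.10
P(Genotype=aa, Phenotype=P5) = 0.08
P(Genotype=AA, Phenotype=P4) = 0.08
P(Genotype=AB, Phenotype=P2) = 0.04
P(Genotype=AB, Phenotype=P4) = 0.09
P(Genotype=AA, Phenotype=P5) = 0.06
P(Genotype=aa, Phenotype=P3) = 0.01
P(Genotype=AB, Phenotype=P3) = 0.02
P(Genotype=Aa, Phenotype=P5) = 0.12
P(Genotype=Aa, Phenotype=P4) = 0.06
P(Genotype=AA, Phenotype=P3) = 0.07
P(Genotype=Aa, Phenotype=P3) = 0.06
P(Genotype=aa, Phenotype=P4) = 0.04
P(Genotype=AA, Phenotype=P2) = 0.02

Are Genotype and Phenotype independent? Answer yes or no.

P(Genotype=aa) = 0.23 and P(Phenotype=P2) = 0.21, so their product is 0.0483, but P(Genotype=aa, Phenotype=P2) = 0.10. Since these differ, Genotype and Phenotype are not independent.

no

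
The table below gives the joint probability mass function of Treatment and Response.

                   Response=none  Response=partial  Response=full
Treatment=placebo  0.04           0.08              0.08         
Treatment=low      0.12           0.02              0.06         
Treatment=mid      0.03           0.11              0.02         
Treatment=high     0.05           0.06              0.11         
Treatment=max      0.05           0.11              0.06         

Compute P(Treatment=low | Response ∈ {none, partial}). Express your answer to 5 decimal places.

0.20896

P(Response=none) = 0.04 + 0.12 + 0.03 + 0.05 + 0.05 = 0.29.
P(Response=partial) = 0.08 + 0.02 + 0.11 + 0.06 + 0.11 = 0.38.
P(Response ∈ {none, partial}) = 0.29 + 0.38 = 0.67; P(Treatment=low, Response ∈ {none, partial}) = 0.12 + 0.02 = 0.14.
P(Treatment=low | Response ∈ {none, partial}) = 0.14/0.67 = 0.20896.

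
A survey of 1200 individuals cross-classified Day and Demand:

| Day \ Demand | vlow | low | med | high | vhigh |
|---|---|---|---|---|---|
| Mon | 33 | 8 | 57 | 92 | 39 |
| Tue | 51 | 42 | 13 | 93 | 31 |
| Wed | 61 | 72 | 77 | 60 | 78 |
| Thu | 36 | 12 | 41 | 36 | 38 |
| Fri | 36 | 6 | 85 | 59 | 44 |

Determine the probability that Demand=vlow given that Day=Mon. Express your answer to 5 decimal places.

0.14410

Total with Day=Mon: 33 + 8 + 57 + 92 + 39 = 229.
P(Demand=vlow | Day=Mon) = 33/229 = 0.14410.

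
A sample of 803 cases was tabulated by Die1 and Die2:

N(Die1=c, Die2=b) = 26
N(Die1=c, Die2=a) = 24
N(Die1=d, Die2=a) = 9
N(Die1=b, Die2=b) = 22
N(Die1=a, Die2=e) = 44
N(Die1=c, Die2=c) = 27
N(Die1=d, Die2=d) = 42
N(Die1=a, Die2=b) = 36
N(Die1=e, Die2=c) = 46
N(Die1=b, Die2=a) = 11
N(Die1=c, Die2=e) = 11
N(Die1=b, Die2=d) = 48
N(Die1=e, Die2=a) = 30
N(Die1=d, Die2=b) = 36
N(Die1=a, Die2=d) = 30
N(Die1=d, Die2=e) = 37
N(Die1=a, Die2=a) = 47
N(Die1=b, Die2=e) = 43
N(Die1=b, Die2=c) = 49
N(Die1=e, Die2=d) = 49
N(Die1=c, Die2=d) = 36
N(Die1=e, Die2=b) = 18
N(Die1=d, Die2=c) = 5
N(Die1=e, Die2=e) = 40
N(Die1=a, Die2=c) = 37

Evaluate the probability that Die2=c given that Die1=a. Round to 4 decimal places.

0.1907

Total with Die1=a: 47 + 36 + 37 + 30 + 44 = 194.
P(Die2=c | Die1=a) = 37/194 = 0.1907.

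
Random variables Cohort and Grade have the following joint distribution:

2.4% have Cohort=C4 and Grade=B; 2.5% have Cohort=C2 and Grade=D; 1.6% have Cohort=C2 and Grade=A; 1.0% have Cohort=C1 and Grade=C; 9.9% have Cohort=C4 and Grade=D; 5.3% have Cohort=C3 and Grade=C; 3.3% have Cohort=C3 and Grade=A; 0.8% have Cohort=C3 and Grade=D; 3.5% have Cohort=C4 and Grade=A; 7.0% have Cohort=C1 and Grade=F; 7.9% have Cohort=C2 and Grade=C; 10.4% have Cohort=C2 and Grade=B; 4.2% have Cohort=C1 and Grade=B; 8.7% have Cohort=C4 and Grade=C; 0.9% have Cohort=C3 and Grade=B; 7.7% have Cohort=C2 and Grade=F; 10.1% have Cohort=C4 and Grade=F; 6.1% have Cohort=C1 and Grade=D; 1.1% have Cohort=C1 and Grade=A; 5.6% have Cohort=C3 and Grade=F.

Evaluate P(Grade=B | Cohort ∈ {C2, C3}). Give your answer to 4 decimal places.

0.2457

P(Cohort=C2) = 0.016 + 0.104 + 0.079 + 0.025 + 0.077 = 0.301.
P(Cohort=C3) = 0.033 + 0.009 + 0.053 + 0.008 + 0.056 = 0.159.
P(Cohort ∈ {C2, C3}) = 0.301 + 0.159 = 0.460; P(Grade=B, Cohort ∈ {C2, C3}) = 0.104 + 0.009 = 0.113.
P(Grade=B | Cohort ∈ {C2, C3}) = 0.113/0.460 = 0.2457.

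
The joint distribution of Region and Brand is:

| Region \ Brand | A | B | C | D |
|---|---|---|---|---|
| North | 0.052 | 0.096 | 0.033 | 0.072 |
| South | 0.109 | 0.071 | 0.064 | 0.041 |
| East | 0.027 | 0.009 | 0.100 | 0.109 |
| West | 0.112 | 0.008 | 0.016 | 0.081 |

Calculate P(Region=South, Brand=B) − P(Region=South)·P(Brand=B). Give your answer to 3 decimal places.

0.019

P(Region=South) = 0.109 + 0.071 + 0.064 + 0.041 = 0.285.
P(Brand=B) = 0.096 + 0.071 + 0.009 + 0.008 = 0.184.
P(Region=South, Brand=B) − P(Region=South)P(Brand=B) = 0.071 − 0.285×0.184 = 0.019.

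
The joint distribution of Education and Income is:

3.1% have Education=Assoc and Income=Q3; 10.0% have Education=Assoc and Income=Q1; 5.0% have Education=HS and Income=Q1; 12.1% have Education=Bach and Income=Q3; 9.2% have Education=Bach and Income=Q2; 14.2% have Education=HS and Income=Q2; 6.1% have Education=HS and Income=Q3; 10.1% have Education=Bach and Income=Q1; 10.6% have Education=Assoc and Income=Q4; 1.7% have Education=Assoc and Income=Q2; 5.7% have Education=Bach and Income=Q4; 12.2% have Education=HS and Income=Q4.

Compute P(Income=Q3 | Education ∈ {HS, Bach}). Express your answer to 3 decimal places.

P(Education=HS) = 0.050 + 0.142 + 0.061 + 0.122 = 0.375.
P(Education=Bach) = 0.101 + 0.092 + 0.121 + 0.057 = 0.371.
P(Education ∈ {HS, Bach}) = 0.375 + 0.371 = 0.746; P(Income=Q3, Education ∈ {HS, Bach}) = 0.061 + 0.121 = 0.182.
P(Income=Q3 | Education ∈ {HS, Bach}) = 0.182/0.746 = 0.244.

0.244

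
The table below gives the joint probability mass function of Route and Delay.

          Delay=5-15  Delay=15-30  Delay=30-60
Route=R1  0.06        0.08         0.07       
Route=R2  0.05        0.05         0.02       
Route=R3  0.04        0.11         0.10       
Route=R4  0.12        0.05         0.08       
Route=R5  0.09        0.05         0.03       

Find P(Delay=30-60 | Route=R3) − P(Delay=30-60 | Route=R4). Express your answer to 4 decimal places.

0.0800

P(Route=R3) = 0.04 + 0.11 + 0.10 = 0.25; P(Delay=30-60 | Route=R3) = 0.10/0.25 = 0.40000.
P(Route=R4) = 0.12 + 0.05 + 0.08 = 0.25; P(Delay=30-60 | Route=R4) = 0.08/0.25 = 0.32000.
Difference = 0.0800.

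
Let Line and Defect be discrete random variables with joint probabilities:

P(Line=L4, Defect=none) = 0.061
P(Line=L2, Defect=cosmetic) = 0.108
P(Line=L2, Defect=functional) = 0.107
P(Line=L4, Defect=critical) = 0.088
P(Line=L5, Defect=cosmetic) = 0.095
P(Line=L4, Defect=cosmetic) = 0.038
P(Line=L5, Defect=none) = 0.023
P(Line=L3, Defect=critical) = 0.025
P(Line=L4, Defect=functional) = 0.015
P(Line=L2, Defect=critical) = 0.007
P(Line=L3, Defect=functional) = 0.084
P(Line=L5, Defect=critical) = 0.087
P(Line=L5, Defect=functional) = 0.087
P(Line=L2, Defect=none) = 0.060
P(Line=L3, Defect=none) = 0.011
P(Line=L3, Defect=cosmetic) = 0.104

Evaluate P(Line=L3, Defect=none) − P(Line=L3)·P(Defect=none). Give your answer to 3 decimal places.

P(Line=L3) = 0.011 + 0.104 + 0.084 + 0.025 = 0.224.
P(Defect=none) = 0.060 + 0.011 + 0.061 + 0.023 = 0.155.
P(Line=L3, Defect=none) − P(Line=L3)P(Defect=none) = 0.011 − 0.224×0.155 = -0.024.

-0.024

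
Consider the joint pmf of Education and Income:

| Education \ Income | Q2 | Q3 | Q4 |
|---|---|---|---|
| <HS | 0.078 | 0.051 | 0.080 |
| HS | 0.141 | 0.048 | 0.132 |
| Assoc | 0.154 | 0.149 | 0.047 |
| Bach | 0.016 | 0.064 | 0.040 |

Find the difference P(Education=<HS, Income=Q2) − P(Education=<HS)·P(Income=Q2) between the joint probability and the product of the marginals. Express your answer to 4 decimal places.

P(Education=<HS) = 0.078 + 0.051 + 0.080 = 0.209.
P(Income=Q2) = 0.078 + 0.141 + 0.154 + 0.016 = 0.389.
P(Education=<HS, Income=Q2) − P(Education=<HS)P(Income=Q2) = 0.078 − 0.209×0.389 = -0.0033.

-0.0033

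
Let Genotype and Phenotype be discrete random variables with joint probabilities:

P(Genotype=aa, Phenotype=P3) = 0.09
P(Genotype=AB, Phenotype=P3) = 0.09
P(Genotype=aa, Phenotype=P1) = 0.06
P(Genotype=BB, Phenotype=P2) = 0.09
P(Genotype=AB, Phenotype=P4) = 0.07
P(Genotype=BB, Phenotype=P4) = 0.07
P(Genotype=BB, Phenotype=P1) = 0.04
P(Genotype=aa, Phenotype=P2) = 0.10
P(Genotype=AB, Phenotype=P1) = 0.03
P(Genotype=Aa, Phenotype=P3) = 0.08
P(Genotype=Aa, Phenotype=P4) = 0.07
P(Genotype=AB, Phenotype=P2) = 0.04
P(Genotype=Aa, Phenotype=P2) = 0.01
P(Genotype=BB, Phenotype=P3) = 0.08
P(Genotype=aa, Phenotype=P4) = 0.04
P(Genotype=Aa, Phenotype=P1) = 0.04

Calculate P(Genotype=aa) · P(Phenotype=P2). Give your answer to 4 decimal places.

0.0696

P(Genotype=aa) = 0.06 + 0.10 + 0.09 + 0.04 = 0.29.
P(Phenotype=P2) = 0.01 + 0.10 + 0.04 + 0.09 = 0.24.
Product: 0.29 × 0.24 = 0.0696.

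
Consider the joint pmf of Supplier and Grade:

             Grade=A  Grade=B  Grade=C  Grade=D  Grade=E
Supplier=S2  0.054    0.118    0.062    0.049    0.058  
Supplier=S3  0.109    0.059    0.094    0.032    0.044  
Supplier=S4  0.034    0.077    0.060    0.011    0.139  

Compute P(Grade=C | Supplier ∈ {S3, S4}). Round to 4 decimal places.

P(Supplier=S3) = 0.109 + 0.059 + 0.094 + 0.032 + 0.044 = 0.338.
P(Supplier=S4) = 0.034 + 0.077 + 0.060 + 0.011 + 0.139 = 0.321.
P(Supplier ∈ {S3, S4}) = 0.338 + 0.321 = 0.659; P(Grade=C, Supplier ∈ {S3, S4}) = 0.094 + 0.060 = 0.154.
P(Grade=C | Supplier ∈ {S3, S4}) = 0.154/0.659 = 0.2337.

0.2337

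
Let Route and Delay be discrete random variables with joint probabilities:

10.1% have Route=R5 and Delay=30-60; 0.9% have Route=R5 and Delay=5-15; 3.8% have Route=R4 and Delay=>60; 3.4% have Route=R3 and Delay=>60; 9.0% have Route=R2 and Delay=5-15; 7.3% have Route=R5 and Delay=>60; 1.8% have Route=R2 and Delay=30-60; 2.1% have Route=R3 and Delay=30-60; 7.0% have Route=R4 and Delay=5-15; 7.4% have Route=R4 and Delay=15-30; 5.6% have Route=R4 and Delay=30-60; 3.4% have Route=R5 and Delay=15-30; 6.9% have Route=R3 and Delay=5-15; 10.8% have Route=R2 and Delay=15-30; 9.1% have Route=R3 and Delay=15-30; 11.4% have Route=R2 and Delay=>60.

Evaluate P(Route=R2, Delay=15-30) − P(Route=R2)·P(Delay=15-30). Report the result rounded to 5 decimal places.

P(Route=R2) = 0.090 + 0.108 + 0.018 + 0.114 = 0.330.
P(Delay=15-30) = 0.108 + 0.091 + 0.074 + 0.034 = 0.307.
P(Route=R2, Delay=15-30) − P(Route=R2)P(Delay=15-30) = 0.108 − 0.330×0.307 = 0.00669.

0.00669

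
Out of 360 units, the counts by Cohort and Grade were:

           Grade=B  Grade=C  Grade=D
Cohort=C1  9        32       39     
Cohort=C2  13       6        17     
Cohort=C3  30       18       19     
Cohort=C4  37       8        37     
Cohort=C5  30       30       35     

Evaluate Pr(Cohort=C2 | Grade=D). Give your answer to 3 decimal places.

Total with Grade=D: 39 + 17 + 19 + 37 + 35 = 147.
P(Cohort=C2 | Grade=D) = 17/147 = 0.116.

0.116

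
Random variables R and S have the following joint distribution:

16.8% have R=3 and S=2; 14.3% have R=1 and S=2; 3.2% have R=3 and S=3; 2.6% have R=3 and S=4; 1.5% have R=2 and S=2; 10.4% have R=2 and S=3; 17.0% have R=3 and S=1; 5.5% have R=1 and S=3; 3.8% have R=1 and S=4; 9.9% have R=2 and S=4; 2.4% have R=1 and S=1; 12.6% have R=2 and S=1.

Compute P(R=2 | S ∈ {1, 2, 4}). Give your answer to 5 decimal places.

0.29666

P(S=1) = 0.024 + 0.126 + 0.170 = 0.320.
P(S=2) = 0.143 + 0.015 + 0.168 = 0.326.
P(S=4) = 0.038 + 0.099 + 0.026 = 0.163.
P(S ∈ {1, 2, 4}) = 0.320 + 0.326 + 0.163 = 0.809; P(R=2, S ∈ {1, 2, 4}) = 0.126 + 0.015 + 0.099 = 0.240.
P(R=2 | S ∈ {1, 2, 4}) = 0.240/0.809 = 0.29666.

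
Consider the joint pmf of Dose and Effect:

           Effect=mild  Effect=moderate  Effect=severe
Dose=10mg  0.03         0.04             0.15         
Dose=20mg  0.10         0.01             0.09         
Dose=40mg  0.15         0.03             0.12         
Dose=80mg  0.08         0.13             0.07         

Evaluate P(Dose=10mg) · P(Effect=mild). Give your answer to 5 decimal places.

P(Dose=10mg) = 0.03 + 0.04 + 0.15 = 0.22.
P(Effect=mild) = 0.03 + 0.10 + 0.15 + 0.08 = 0.36.
Product: 0.22 × 0.36 = 0.07920.

0.07920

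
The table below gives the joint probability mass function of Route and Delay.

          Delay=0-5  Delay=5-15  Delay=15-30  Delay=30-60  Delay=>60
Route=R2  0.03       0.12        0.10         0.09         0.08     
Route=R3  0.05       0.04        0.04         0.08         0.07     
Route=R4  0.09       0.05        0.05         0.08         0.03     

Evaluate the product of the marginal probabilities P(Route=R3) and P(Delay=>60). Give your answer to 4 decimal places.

0.0504

P(Route=R3) = 0.05 + 0.04 + 0.04 + 0.08 + 0.07 = 0.28.
P(Delay=>60) = 0.08 + 0.07 + 0.03 = 0.18.
Product: 0.28 × 0.18 = 0.0504.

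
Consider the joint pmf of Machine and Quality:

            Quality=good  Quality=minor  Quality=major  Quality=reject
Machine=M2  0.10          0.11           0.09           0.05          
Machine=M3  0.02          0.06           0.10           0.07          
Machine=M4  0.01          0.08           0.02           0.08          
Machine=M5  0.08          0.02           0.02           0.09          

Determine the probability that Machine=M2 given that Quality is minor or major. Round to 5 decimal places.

0.40000

P(Quality=minor) = 0.11 + 0.06 + 0.08 + 0.02 = 0.27.
P(Quality=major) = 0.09 + 0.10 + 0.02 + 0.02 = 0.23.
P(Quality ∈ {minor, major}) = 0.27 + 0.23 = 0.50; P(Machine=M2, Quality ∈ {minor, major}) = 0.11 + 0.09 = 0.20.
P(Machine=M2 | Quality ∈ {minor, major}) = 0.20/0.50 = 0.40000.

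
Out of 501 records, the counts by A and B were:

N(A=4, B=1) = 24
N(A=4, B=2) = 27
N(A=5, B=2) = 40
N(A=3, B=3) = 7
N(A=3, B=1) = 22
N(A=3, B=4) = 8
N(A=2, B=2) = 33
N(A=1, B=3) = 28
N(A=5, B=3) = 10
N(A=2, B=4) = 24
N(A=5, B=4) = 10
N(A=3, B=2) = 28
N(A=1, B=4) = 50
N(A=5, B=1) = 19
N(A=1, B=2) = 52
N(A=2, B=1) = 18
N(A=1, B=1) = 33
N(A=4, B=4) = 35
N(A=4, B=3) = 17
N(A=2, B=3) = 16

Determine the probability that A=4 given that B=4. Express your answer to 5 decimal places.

0.27559

Total with B=4: 50 + 24 + 8 + 35 + 10 = 127.
P(A=4 | B=4) = 35/127 = 0.27559.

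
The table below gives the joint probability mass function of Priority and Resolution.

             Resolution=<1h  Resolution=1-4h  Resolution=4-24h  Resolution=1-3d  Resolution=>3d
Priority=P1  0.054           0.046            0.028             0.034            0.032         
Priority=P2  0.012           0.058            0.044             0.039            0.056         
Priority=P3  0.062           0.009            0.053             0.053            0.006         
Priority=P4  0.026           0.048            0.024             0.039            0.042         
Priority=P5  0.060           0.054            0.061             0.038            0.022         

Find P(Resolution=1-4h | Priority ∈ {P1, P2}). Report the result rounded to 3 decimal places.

0.258

P(Priority=P1) = 0.054 + 0.046 + 0.028 + 0.034 + 0.032 = 0.194.
P(Priority=P2) = 0.012 + 0.058 + 0.044 + 0.039 + 0.056 = 0.209.
P(Priority ∈ {P1, P2}) = 0.194 + 0.209 = 0.403; P(Resolution=1-4h, Priority ∈ {P1, P2}) = 0.046 + 0.058 = 0.104.
P(Resolution=1-4h | Priority ∈ {P1, P2}) = 0.104/0.403 = 0.258.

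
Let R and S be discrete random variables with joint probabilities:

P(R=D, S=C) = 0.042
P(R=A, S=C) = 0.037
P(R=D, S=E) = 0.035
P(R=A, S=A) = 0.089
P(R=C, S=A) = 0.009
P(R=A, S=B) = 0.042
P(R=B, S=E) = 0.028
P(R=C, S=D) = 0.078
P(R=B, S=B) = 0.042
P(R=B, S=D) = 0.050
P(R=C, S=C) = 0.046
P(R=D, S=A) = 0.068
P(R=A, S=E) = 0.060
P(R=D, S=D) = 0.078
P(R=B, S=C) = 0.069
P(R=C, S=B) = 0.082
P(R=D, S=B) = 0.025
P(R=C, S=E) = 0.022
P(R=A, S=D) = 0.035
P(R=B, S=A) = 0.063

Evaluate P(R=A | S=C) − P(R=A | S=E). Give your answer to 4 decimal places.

-0.2231

P(S=C) = 0.037 + 0.069 + 0.046 + 0.042 = 0.194; P(R=A | S=C) = 0.037/0.194 = 0.19072.
P(S=E) = 0.060 + 0.028 + 0.022 + 0.035 = 0.145; P(R=A | S=E) = 0.060/0.145 = 0.41379.
Difference = -0.2231.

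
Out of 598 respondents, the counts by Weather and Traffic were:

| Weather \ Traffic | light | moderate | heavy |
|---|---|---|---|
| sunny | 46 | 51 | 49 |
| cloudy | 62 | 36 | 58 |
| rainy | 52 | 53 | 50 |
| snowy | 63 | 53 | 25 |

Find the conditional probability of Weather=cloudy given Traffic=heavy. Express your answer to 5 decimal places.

0.31868

Total with Traffic=heavy: 49 + 58 + 50 + 25 = 182.
P(Weather=cloudy | Traffic=heavy) = 58/182 = 0.31868.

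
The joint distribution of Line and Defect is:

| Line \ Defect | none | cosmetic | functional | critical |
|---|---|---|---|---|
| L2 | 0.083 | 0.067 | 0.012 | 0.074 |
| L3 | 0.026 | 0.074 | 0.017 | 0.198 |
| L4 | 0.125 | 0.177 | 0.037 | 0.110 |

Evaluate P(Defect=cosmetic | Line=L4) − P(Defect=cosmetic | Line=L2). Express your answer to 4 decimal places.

P(Line=L4) = 0.125 + 0.177 + 0.037 + 0.110 = 0.449; P(Defect=cosmetic | Line=L4) = 0.177/0.449 = 0.39421.
P(Line=L2) = 0.083 + 0.067 + 0.012 + 0.074 = 0.236; P(Defect=cosmetic | Line=L2) = 0.067/0.236 = 0.28390.
Difference = 0.1103.

0.1103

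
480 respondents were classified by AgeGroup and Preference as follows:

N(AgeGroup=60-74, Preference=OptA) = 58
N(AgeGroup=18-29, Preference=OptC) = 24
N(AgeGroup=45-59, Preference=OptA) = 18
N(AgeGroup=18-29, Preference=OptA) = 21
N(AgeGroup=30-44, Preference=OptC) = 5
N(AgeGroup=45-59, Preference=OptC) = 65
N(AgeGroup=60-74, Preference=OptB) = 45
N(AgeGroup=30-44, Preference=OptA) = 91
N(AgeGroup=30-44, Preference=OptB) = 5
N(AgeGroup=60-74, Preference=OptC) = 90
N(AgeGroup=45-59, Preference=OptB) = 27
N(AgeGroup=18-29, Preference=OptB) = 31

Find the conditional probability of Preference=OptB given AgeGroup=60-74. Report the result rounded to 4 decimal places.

Total with AgeGroup=60-74: 58 + 45 + 90 = 193.
P(Preference=OptB | AgeGroup=60-74) = 45/193 = 0.2332.

0.2332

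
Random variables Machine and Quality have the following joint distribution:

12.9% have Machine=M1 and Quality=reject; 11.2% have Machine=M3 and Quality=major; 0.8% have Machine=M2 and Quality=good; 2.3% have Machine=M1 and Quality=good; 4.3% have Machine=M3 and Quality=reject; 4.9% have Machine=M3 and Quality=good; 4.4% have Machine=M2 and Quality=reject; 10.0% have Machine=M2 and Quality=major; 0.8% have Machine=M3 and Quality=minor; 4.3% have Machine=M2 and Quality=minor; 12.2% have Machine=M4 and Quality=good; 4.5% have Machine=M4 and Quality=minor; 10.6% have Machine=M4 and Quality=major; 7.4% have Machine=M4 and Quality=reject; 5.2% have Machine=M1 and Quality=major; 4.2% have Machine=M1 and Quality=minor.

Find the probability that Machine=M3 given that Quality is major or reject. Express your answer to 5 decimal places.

0.23485

P(Quality=major) = 0.052 + 0.100 + 0.112 + 0.106 = 0.370.
P(Quality=reject) = 0.129 + 0.044 + 0.043 + 0.074 = 0.290.
P(Quality ∈ {major, reject}) = 0.370 + 0.290 = 0.660; P(Machine=M3, Quality ∈ {major, reject}) = 0.112 + 0.043 = 0.155.
P(Machine=M3 | Quality ∈ {major, reject}) = 0.155/0.660 = 0.23485.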